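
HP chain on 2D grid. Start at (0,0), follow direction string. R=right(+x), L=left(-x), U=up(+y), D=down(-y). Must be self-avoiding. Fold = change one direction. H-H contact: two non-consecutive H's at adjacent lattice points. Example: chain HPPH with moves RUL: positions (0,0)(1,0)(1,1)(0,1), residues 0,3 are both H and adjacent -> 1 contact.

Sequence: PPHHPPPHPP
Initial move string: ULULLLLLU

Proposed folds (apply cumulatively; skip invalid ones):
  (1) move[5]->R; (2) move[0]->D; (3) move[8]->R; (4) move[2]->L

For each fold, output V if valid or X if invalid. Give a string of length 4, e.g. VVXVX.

Answer: XVXV

Derivation:
Initial: ULULLLLLU -> [(0, 0), (0, 1), (-1, 1), (-1, 2), (-2, 2), (-3, 2), (-4, 2), (-5, 2), (-6, 2), (-6, 3)]
Fold 1: move[5]->R => ULULLRLLU INVALID (collision), skipped
Fold 2: move[0]->D => DLULLLLLU VALID
Fold 3: move[8]->R => DLULLLLLR INVALID (collision), skipped
Fold 4: move[2]->L => DLLLLLLLU VALID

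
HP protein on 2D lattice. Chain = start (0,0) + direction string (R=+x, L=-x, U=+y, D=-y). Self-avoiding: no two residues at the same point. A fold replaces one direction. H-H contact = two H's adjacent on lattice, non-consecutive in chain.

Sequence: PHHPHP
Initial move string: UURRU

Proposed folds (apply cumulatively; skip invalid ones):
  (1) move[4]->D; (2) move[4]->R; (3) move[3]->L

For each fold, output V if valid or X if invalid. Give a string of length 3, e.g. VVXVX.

Answer: VVX

Derivation:
Initial: UURRU -> [(0, 0), (0, 1), (0, 2), (1, 2), (2, 2), (2, 3)]
Fold 1: move[4]->D => UURRD VALID
Fold 2: move[4]->R => UURRR VALID
Fold 3: move[3]->L => UURLR INVALID (collision), skipped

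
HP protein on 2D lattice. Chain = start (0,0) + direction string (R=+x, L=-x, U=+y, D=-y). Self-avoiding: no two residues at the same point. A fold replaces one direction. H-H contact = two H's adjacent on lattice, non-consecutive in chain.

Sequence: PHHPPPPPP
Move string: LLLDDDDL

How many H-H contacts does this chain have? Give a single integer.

Positions: [(0, 0), (-1, 0), (-2, 0), (-3, 0), (-3, -1), (-3, -2), (-3, -3), (-3, -4), (-4, -4)]
No H-H contacts found.

Answer: 0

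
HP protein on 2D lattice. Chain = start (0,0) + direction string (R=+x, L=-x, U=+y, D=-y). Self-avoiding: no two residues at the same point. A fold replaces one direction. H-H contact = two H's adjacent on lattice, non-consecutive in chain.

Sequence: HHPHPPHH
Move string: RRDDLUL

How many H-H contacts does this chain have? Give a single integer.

Answer: 3

Derivation:
Positions: [(0, 0), (1, 0), (2, 0), (2, -1), (2, -2), (1, -2), (1, -1), (0, -1)]
H-H contact: residue 0 @(0,0) - residue 7 @(0, -1)
H-H contact: residue 1 @(1,0) - residue 6 @(1, -1)
H-H contact: residue 3 @(2,-1) - residue 6 @(1, -1)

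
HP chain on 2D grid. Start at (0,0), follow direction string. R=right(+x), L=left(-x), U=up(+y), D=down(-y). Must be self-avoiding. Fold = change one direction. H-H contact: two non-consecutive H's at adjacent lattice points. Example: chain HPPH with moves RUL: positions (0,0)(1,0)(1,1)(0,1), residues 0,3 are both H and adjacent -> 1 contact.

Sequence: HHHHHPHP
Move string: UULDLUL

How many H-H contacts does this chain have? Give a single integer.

Positions: [(0, 0), (0, 1), (0, 2), (-1, 2), (-1, 1), (-2, 1), (-2, 2), (-3, 2)]
H-H contact: residue 1 @(0,1) - residue 4 @(-1, 1)
H-H contact: residue 3 @(-1,2) - residue 6 @(-2, 2)

Answer: 2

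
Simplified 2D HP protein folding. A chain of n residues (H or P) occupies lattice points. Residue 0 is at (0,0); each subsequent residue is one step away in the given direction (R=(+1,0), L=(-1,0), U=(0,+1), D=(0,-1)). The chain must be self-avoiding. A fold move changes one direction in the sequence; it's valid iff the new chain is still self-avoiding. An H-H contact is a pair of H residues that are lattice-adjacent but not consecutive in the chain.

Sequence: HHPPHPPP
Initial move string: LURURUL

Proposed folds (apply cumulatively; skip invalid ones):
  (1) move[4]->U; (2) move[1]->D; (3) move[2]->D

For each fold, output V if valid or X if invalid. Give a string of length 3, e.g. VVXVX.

Initial: LURURUL -> [(0, 0), (-1, 0), (-1, 1), (0, 1), (0, 2), (1, 2), (1, 3), (0, 3)]
Fold 1: move[4]->U => LURUUUL VALID
Fold 2: move[1]->D => LDRUUUL INVALID (collision), skipped
Fold 3: move[2]->D => LUDUUUL INVALID (collision), skipped

Answer: VXX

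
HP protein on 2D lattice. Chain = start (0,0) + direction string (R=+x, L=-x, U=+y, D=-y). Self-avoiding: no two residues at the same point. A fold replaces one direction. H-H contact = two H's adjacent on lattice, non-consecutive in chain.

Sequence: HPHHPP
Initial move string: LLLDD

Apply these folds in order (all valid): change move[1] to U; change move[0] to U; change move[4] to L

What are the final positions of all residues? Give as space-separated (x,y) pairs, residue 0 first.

Answer: (0,0) (0,1) (0,2) (-1,2) (-1,1) (-2,1)

Derivation:
Initial moves: LLLDD
Fold: move[1]->U => LULDD (positions: [(0, 0), (-1, 0), (-1, 1), (-2, 1), (-2, 0), (-2, -1)])
Fold: move[0]->U => UULDD (positions: [(0, 0), (0, 1), (0, 2), (-1, 2), (-1, 1), (-1, 0)])
Fold: move[4]->L => UULDL (positions: [(0, 0), (0, 1), (0, 2), (-1, 2), (-1, 1), (-2, 1)])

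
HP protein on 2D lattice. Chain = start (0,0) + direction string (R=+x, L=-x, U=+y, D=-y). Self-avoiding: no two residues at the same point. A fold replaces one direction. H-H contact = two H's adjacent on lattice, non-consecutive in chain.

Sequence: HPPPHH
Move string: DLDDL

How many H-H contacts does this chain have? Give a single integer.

Answer: 0

Derivation:
Positions: [(0, 0), (0, -1), (-1, -1), (-1, -2), (-1, -3), (-2, -3)]
No H-H contacts found.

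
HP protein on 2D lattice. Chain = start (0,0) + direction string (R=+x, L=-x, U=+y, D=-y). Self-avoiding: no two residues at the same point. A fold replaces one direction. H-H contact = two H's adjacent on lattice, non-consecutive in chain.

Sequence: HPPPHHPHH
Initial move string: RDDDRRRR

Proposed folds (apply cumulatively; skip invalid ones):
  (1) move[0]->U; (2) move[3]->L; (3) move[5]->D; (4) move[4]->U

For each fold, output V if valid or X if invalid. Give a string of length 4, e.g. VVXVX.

Initial: RDDDRRRR -> [(0, 0), (1, 0), (1, -1), (1, -2), (1, -3), (2, -3), (3, -3), (4, -3), (5, -3)]
Fold 1: move[0]->U => UDDDRRRR INVALID (collision), skipped
Fold 2: move[3]->L => RDDLRRRR INVALID (collision), skipped
Fold 3: move[5]->D => RDDDRDRR VALID
Fold 4: move[4]->U => RDDDUDRR INVALID (collision), skipped

Answer: XXVX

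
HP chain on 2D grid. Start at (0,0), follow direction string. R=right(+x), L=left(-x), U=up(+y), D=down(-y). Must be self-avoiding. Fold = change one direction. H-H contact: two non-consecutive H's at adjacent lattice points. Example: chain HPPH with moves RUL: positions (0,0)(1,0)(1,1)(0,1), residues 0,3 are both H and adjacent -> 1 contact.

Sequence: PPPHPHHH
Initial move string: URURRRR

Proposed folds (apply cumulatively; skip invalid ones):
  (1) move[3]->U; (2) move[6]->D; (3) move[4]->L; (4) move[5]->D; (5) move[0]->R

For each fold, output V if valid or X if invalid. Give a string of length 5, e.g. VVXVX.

Initial: URURRRR -> [(0, 0), (0, 1), (1, 1), (1, 2), (2, 2), (3, 2), (4, 2), (5, 2)]
Fold 1: move[3]->U => URUURRR VALID
Fold 2: move[6]->D => URUURRD VALID
Fold 3: move[4]->L => URUULRD INVALID (collision), skipped
Fold 4: move[5]->D => URUURDD VALID
Fold 5: move[0]->R => RRUURDD VALID

Answer: VVXVV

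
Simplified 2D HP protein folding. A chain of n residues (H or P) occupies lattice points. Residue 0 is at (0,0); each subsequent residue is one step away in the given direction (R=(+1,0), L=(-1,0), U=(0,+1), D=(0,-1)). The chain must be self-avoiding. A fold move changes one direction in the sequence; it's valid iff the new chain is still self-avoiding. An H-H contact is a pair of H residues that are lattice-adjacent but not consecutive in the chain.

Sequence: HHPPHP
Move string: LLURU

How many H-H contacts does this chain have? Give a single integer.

Answer: 1

Derivation:
Positions: [(0, 0), (-1, 0), (-2, 0), (-2, 1), (-1, 1), (-1, 2)]
H-H contact: residue 1 @(-1,0) - residue 4 @(-1, 1)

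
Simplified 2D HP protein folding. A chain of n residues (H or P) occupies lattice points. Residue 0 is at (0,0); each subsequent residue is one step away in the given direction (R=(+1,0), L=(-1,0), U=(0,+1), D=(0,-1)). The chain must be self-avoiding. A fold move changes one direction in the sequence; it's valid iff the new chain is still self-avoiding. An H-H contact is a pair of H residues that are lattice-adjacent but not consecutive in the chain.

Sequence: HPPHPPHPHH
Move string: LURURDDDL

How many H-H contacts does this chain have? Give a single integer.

Answer: 3

Derivation:
Positions: [(0, 0), (-1, 0), (-1, 1), (0, 1), (0, 2), (1, 2), (1, 1), (1, 0), (1, -1), (0, -1)]
H-H contact: residue 0 @(0,0) - residue 3 @(0, 1)
H-H contact: residue 0 @(0,0) - residue 9 @(0, -1)
H-H contact: residue 3 @(0,1) - residue 6 @(1, 1)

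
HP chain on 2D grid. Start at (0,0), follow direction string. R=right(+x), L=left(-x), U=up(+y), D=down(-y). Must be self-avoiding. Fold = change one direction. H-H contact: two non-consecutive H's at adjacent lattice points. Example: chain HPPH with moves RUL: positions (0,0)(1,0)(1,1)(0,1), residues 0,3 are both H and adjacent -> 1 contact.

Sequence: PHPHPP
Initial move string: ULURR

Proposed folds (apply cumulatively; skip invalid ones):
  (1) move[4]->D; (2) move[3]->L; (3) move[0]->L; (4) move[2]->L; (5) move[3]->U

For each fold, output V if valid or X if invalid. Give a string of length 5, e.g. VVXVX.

Initial: ULURR -> [(0, 0), (0, 1), (-1, 1), (-1, 2), (0, 2), (1, 2)]
Fold 1: move[4]->D => ULURD INVALID (collision), skipped
Fold 2: move[3]->L => ULULR INVALID (collision), skipped
Fold 3: move[0]->L => LLURR VALID
Fold 4: move[2]->L => LLLRR INVALID (collision), skipped
Fold 5: move[3]->U => LLUUR VALID

Answer: XXVXV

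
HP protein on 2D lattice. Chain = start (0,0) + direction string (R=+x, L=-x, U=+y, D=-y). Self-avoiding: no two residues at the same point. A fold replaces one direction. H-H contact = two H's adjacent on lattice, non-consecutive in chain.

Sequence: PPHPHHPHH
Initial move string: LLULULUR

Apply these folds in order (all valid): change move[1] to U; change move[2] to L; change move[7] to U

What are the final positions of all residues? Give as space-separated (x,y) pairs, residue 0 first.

Initial moves: LLULULUR
Fold: move[1]->U => LUULULUR (positions: [(0, 0), (-1, 0), (-1, 1), (-1, 2), (-2, 2), (-2, 3), (-3, 3), (-3, 4), (-2, 4)])
Fold: move[2]->L => LULLULUR (positions: [(0, 0), (-1, 0), (-1, 1), (-2, 1), (-3, 1), (-3, 2), (-4, 2), (-4, 3), (-3, 3)])
Fold: move[7]->U => LULLULUU (positions: [(0, 0), (-1, 0), (-1, 1), (-2, 1), (-3, 1), (-3, 2), (-4, 2), (-4, 3), (-4, 4)])

Answer: (0,0) (-1,0) (-1,1) (-2,1) (-3,1) (-3,2) (-4,2) (-4,3) (-4,4)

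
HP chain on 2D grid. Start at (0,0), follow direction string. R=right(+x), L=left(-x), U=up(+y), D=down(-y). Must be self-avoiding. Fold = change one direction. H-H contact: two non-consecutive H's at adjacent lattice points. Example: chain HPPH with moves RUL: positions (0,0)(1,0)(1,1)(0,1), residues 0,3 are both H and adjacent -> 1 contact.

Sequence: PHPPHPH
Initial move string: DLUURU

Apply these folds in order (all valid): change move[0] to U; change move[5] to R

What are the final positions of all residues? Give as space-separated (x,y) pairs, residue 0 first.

Initial moves: DLUURU
Fold: move[0]->U => ULUURU (positions: [(0, 0), (0, 1), (-1, 1), (-1, 2), (-1, 3), (0, 3), (0, 4)])
Fold: move[5]->R => ULUURR (positions: [(0, 0), (0, 1), (-1, 1), (-1, 2), (-1, 3), (0, 3), (1, 3)])

Answer: (0,0) (0,1) (-1,1) (-1,2) (-1,3) (0,3) (1,3)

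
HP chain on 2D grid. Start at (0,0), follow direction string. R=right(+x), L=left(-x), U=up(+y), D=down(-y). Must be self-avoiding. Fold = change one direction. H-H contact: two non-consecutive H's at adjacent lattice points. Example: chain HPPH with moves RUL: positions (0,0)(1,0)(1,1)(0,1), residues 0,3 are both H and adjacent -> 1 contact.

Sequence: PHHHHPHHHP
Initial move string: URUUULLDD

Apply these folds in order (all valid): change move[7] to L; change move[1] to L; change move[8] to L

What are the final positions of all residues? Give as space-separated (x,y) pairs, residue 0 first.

Initial moves: URUUULLDD
Fold: move[7]->L => URUUULLLD (positions: [(0, 0), (0, 1), (1, 1), (1, 2), (1, 3), (1, 4), (0, 4), (-1, 4), (-2, 4), (-2, 3)])
Fold: move[1]->L => ULUUULLLD (positions: [(0, 0), (0, 1), (-1, 1), (-1, 2), (-1, 3), (-1, 4), (-2, 4), (-3, 4), (-4, 4), (-4, 3)])
Fold: move[8]->L => ULUUULLLL (positions: [(0, 0), (0, 1), (-1, 1), (-1, 2), (-1, 3), (-1, 4), (-2, 4), (-3, 4), (-4, 4), (-5, 4)])

Answer: (0,0) (0,1) (-1,1) (-1,2) (-1,3) (-1,4) (-2,4) (-3,4) (-4,4) (-5,4)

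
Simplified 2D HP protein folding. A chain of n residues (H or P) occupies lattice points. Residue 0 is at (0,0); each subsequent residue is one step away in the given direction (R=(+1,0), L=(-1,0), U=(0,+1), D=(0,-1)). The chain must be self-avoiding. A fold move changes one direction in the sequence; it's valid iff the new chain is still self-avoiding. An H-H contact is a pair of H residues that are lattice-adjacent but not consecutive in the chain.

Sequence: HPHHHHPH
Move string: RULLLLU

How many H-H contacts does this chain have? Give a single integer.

Answer: 1

Derivation:
Positions: [(0, 0), (1, 0), (1, 1), (0, 1), (-1, 1), (-2, 1), (-3, 1), (-3, 2)]
H-H contact: residue 0 @(0,0) - residue 3 @(0, 1)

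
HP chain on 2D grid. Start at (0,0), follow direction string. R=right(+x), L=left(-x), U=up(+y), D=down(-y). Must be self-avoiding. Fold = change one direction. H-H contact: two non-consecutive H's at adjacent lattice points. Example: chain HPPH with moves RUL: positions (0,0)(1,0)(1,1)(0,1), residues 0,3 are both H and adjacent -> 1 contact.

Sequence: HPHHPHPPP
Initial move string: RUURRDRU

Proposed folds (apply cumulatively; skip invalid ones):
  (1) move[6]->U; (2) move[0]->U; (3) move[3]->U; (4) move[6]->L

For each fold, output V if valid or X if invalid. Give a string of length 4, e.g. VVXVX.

Initial: RUURRDRU -> [(0, 0), (1, 0), (1, 1), (1, 2), (2, 2), (3, 2), (3, 1), (4, 1), (4, 2)]
Fold 1: move[6]->U => RUURRDUU INVALID (collision), skipped
Fold 2: move[0]->U => UUURRDRU VALID
Fold 3: move[3]->U => UUUURDRU VALID
Fold 4: move[6]->L => UUUURDLU INVALID (collision), skipped

Answer: XVVX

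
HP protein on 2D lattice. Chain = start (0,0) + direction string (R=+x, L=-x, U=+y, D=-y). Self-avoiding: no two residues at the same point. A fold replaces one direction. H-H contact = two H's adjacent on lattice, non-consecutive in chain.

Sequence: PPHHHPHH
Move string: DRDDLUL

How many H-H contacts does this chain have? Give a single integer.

Answer: 1

Derivation:
Positions: [(0, 0), (0, -1), (1, -1), (1, -2), (1, -3), (0, -3), (0, -2), (-1, -2)]
H-H contact: residue 3 @(1,-2) - residue 6 @(0, -2)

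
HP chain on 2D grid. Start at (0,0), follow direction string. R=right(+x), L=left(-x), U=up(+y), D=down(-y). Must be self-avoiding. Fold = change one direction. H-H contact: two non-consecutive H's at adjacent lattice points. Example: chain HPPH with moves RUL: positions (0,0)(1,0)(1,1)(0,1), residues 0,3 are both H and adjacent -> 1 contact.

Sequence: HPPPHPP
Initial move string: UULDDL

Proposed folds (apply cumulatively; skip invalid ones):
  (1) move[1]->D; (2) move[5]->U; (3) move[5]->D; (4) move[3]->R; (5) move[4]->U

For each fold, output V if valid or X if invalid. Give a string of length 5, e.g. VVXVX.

Initial: UULDDL -> [(0, 0), (0, 1), (0, 2), (-1, 2), (-1, 1), (-1, 0), (-2, 0)]
Fold 1: move[1]->D => UDLDDL INVALID (collision), skipped
Fold 2: move[5]->U => UULDDU INVALID (collision), skipped
Fold 3: move[5]->D => UULDDD VALID
Fold 4: move[3]->R => UULRDD INVALID (collision), skipped
Fold 5: move[4]->U => UULDUD INVALID (collision), skipped

Answer: XXVXX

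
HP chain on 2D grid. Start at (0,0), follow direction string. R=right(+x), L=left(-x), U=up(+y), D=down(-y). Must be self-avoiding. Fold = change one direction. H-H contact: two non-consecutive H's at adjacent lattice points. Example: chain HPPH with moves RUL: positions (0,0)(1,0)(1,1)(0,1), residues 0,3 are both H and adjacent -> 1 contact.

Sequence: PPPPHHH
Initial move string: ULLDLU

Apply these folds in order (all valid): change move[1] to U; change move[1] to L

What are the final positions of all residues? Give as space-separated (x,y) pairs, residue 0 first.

Initial moves: ULLDLU
Fold: move[1]->U => UULDLU (positions: [(0, 0), (0, 1), (0, 2), (-1, 2), (-1, 1), (-2, 1), (-2, 2)])
Fold: move[1]->L => ULLDLU (positions: [(0, 0), (0, 1), (-1, 1), (-2, 1), (-2, 0), (-3, 0), (-3, 1)])

Answer: (0,0) (0,1) (-1,1) (-2,1) (-2,0) (-3,0) (-3,1)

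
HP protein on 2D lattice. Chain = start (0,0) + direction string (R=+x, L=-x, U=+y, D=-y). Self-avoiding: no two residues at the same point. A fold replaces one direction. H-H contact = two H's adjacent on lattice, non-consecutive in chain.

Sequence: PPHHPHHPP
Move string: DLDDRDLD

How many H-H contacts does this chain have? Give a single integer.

Positions: [(0, 0), (0, -1), (-1, -1), (-1, -2), (-1, -3), (0, -3), (0, -4), (-1, -4), (-1, -5)]
No H-H contacts found.

Answer: 0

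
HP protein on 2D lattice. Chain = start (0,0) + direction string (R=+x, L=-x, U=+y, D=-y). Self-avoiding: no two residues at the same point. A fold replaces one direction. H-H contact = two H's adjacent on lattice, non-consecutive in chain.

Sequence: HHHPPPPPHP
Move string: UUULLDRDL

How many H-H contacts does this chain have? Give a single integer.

Positions: [(0, 0), (0, 1), (0, 2), (0, 3), (-1, 3), (-2, 3), (-2, 2), (-1, 2), (-1, 1), (-2, 1)]
H-H contact: residue 1 @(0,1) - residue 8 @(-1, 1)

Answer: 1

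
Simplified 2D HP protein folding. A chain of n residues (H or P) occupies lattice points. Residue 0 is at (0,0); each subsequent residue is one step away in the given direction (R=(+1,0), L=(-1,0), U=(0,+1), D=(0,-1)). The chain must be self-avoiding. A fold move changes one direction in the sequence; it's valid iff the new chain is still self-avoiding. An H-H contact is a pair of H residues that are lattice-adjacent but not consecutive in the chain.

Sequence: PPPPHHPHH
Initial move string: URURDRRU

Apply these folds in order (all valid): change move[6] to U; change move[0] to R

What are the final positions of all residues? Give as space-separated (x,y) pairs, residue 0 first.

Initial moves: URURDRRU
Fold: move[6]->U => URURDRUU (positions: [(0, 0), (0, 1), (1, 1), (1, 2), (2, 2), (2, 1), (3, 1), (3, 2), (3, 3)])
Fold: move[0]->R => RRURDRUU (positions: [(0, 0), (1, 0), (2, 0), (2, 1), (3, 1), (3, 0), (4, 0), (4, 1), (4, 2)])

Answer: (0,0) (1,0) (2,0) (2,1) (3,1) (3,0) (4,0) (4,1) (4,2)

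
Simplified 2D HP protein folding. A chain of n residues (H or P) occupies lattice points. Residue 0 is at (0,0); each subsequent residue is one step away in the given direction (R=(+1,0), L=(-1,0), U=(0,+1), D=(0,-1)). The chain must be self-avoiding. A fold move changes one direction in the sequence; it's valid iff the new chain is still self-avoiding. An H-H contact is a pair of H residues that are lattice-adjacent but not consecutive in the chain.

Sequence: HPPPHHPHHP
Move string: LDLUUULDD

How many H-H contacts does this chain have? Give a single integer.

Answer: 1

Derivation:
Positions: [(0, 0), (-1, 0), (-1, -1), (-2, -1), (-2, 0), (-2, 1), (-2, 2), (-3, 2), (-3, 1), (-3, 0)]
H-H contact: residue 5 @(-2,1) - residue 8 @(-3, 1)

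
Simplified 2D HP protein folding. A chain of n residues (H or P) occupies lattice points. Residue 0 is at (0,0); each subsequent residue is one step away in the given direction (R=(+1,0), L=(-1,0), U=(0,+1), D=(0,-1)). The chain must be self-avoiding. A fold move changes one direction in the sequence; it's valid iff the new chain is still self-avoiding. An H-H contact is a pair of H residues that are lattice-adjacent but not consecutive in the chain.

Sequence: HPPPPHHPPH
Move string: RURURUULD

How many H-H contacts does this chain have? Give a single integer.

Answer: 1

Derivation:
Positions: [(0, 0), (1, 0), (1, 1), (2, 1), (2, 2), (3, 2), (3, 3), (3, 4), (2, 4), (2, 3)]
H-H contact: residue 6 @(3,3) - residue 9 @(2, 3)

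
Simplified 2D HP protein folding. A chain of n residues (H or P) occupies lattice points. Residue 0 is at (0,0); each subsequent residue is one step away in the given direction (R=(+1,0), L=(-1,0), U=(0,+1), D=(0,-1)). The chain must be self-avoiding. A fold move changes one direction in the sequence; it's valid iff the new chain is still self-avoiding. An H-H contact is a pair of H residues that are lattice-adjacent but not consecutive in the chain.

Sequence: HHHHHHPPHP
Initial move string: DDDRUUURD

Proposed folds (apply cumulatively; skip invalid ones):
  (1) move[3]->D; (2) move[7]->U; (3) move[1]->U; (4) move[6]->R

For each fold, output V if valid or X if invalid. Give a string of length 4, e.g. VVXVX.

Answer: XXXV

Derivation:
Initial: DDDRUUURD -> [(0, 0), (0, -1), (0, -2), (0, -3), (1, -3), (1, -2), (1, -1), (1, 0), (2, 0), (2, -1)]
Fold 1: move[3]->D => DDDDUUURD INVALID (collision), skipped
Fold 2: move[7]->U => DDDRUUUUD INVALID (collision), skipped
Fold 3: move[1]->U => DUDRUUURD INVALID (collision), skipped
Fold 4: move[6]->R => DDDRUURRD VALID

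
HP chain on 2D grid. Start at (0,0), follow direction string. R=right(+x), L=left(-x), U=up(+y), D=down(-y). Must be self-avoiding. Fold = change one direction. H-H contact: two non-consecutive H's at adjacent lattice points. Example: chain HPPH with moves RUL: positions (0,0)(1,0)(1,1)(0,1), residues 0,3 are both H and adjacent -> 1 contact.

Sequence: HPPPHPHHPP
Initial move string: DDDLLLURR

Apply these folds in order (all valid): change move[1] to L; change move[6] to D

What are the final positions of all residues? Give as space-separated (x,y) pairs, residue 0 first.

Initial moves: DDDLLLURR
Fold: move[1]->L => DLDLLLURR (positions: [(0, 0), (0, -1), (-1, -1), (-1, -2), (-2, -2), (-3, -2), (-4, -2), (-4, -1), (-3, -1), (-2, -1)])
Fold: move[6]->D => DLDLLLDRR (positions: [(0, 0), (0, -1), (-1, -1), (-1, -2), (-2, -2), (-3, -2), (-4, -2), (-4, -3), (-3, -3), (-2, -3)])

Answer: (0,0) (0,-1) (-1,-1) (-1,-2) (-2,-2) (-3,-2) (-4,-2) (-4,-3) (-3,-3) (-2,-3)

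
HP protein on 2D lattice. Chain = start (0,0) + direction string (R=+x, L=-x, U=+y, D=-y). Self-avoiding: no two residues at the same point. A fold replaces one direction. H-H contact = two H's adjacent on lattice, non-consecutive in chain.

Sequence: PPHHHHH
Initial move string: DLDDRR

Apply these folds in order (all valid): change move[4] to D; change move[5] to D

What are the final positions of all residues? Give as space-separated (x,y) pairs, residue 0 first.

Answer: (0,0) (0,-1) (-1,-1) (-1,-2) (-1,-3) (-1,-4) (-1,-5)

Derivation:
Initial moves: DLDDRR
Fold: move[4]->D => DLDDDR (positions: [(0, 0), (0, -1), (-1, -1), (-1, -2), (-1, -3), (-1, -4), (0, -4)])
Fold: move[5]->D => DLDDDD (positions: [(0, 0), (0, -1), (-1, -1), (-1, -2), (-1, -3), (-1, -4), (-1, -5)])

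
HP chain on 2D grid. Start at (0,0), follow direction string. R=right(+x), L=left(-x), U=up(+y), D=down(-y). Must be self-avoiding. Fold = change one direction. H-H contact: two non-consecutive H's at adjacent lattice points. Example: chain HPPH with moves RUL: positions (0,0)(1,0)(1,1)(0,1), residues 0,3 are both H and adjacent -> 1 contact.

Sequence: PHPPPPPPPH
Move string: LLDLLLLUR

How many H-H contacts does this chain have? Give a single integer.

Answer: 0

Derivation:
Positions: [(0, 0), (-1, 0), (-2, 0), (-2, -1), (-3, -1), (-4, -1), (-5, -1), (-6, -1), (-6, 0), (-5, 0)]
No H-H contacts found.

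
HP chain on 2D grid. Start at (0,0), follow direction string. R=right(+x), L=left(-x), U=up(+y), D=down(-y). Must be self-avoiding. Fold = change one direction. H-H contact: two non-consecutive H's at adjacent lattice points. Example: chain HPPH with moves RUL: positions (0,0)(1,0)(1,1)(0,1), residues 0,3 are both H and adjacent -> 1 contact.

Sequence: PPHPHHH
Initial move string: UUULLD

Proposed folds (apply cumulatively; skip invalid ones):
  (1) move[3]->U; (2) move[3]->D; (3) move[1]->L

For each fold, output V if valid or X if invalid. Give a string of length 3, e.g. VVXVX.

Answer: VXV

Derivation:
Initial: UUULLD -> [(0, 0), (0, 1), (0, 2), (0, 3), (-1, 3), (-2, 3), (-2, 2)]
Fold 1: move[3]->U => UUUULD VALID
Fold 2: move[3]->D => UUUDLD INVALID (collision), skipped
Fold 3: move[1]->L => ULUULD VALID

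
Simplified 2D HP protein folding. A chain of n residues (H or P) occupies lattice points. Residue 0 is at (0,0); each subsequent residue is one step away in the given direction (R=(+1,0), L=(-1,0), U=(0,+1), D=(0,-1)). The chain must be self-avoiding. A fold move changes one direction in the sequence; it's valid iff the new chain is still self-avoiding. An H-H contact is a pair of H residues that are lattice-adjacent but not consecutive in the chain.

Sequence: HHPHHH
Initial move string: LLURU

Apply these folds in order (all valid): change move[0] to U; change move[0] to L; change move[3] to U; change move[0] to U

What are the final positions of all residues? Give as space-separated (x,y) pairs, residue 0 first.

Initial moves: LLURU
Fold: move[0]->U => ULURU (positions: [(0, 0), (0, 1), (-1, 1), (-1, 2), (0, 2), (0, 3)])
Fold: move[0]->L => LLURU (positions: [(0, 0), (-1, 0), (-2, 0), (-2, 1), (-1, 1), (-1, 2)])
Fold: move[3]->U => LLUUU (positions: [(0, 0), (-1, 0), (-2, 0), (-2, 1), (-2, 2), (-2, 3)])
Fold: move[0]->U => ULUUU (positions: [(0, 0), (0, 1), (-1, 1), (-1, 2), (-1, 3), (-1, 4)])

Answer: (0,0) (0,1) (-1,1) (-1,2) (-1,3) (-1,4)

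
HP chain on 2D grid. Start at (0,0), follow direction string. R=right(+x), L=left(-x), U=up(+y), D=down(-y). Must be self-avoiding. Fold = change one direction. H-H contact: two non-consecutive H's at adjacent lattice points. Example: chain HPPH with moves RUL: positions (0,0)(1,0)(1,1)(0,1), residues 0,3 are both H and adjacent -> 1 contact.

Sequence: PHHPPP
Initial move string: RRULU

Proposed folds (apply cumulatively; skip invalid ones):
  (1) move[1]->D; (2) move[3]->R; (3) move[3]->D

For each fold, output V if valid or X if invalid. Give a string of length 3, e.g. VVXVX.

Initial: RRULU -> [(0, 0), (1, 0), (2, 0), (2, 1), (1, 1), (1, 2)]
Fold 1: move[1]->D => RDULU INVALID (collision), skipped
Fold 2: move[3]->R => RRURU VALID
Fold 3: move[3]->D => RRUDU INVALID (collision), skipped

Answer: XVX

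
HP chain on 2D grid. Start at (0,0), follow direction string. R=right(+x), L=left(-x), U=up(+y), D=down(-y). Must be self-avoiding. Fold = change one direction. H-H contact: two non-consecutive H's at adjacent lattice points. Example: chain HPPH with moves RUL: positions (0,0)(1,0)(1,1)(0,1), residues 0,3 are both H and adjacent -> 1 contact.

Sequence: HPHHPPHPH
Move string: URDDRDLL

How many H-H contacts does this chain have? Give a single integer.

Answer: 1

Derivation:
Positions: [(0, 0), (0, 1), (1, 1), (1, 0), (1, -1), (2, -1), (2, -2), (1, -2), (0, -2)]
H-H contact: residue 0 @(0,0) - residue 3 @(1, 0)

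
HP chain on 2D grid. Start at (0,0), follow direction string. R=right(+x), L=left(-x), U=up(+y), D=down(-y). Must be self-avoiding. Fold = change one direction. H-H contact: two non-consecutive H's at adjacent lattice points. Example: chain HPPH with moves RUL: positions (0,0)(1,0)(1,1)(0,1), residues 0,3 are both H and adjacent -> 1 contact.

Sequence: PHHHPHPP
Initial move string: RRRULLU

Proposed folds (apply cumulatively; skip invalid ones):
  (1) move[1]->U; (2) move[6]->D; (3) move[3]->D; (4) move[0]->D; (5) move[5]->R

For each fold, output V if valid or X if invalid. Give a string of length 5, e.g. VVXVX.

Initial: RRRULLU -> [(0, 0), (1, 0), (2, 0), (3, 0), (3, 1), (2, 1), (1, 1), (1, 2)]
Fold 1: move[1]->U => RURULLU VALID
Fold 2: move[6]->D => RURULLD VALID
Fold 3: move[3]->D => RURDLLD INVALID (collision), skipped
Fold 4: move[0]->D => DURULLD INVALID (collision), skipped
Fold 5: move[5]->R => RURULRD INVALID (collision), skipped

Answer: VVXXX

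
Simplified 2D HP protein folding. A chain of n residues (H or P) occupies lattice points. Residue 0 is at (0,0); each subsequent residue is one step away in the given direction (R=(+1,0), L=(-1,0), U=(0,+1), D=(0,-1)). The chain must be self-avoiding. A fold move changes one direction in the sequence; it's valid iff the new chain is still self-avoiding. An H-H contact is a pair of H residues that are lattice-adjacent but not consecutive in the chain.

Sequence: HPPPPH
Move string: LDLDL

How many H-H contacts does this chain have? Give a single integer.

Positions: [(0, 0), (-1, 0), (-1, -1), (-2, -1), (-2, -2), (-3, -2)]
No H-H contacts found.

Answer: 0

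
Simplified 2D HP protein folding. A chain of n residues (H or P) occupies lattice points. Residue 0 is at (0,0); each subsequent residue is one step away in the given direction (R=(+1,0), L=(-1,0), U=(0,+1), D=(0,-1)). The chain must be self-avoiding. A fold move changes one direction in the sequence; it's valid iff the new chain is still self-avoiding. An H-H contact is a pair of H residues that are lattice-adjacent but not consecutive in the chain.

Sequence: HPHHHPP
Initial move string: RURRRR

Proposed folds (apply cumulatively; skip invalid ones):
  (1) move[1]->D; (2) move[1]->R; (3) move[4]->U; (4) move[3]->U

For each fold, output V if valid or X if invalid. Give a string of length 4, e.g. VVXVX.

Initial: RURRRR -> [(0, 0), (1, 0), (1, 1), (2, 1), (3, 1), (4, 1), (5, 1)]
Fold 1: move[1]->D => RDRRRR VALID
Fold 2: move[1]->R => RRRRRR VALID
Fold 3: move[4]->U => RRRRUR VALID
Fold 4: move[3]->U => RRRUUR VALID

Answer: VVVV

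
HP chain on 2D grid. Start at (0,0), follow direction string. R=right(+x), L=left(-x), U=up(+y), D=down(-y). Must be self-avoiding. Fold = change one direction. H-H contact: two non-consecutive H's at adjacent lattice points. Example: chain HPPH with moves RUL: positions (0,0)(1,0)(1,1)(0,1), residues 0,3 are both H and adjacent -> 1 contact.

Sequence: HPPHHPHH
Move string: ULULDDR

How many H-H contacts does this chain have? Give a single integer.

Positions: [(0, 0), (0, 1), (-1, 1), (-1, 2), (-2, 2), (-2, 1), (-2, 0), (-1, 0)]
H-H contact: residue 0 @(0,0) - residue 7 @(-1, 0)

Answer: 1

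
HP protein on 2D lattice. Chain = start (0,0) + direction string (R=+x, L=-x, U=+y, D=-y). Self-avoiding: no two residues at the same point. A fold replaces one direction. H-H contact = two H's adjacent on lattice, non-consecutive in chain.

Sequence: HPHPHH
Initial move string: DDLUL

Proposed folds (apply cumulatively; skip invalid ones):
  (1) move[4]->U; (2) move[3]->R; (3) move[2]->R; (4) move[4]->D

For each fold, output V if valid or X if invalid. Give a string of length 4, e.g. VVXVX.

Initial: DDLUL -> [(0, 0), (0, -1), (0, -2), (-1, -2), (-1, -1), (-2, -1)]
Fold 1: move[4]->U => DDLUU VALID
Fold 2: move[3]->R => DDLRU INVALID (collision), skipped
Fold 3: move[2]->R => DDRUU VALID
Fold 4: move[4]->D => DDRUD INVALID (collision), skipped

Answer: VXVX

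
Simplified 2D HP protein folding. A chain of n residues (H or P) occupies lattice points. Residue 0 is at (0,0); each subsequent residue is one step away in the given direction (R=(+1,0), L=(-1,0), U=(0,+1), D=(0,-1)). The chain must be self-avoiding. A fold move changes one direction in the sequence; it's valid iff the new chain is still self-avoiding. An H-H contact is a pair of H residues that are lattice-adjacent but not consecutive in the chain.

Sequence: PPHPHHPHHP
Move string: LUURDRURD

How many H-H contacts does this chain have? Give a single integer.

Answer: 2

Derivation:
Positions: [(0, 0), (-1, 0), (-1, 1), (-1, 2), (0, 2), (0, 1), (1, 1), (1, 2), (2, 2), (2, 1)]
H-H contact: residue 2 @(-1,1) - residue 5 @(0, 1)
H-H contact: residue 4 @(0,2) - residue 7 @(1, 2)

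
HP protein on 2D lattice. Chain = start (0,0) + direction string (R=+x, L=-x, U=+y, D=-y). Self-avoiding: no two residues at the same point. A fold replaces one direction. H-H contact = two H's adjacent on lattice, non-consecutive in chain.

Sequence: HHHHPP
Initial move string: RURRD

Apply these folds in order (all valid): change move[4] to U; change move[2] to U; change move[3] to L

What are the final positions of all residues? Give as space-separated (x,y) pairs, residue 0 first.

Initial moves: RURRD
Fold: move[4]->U => RURRU (positions: [(0, 0), (1, 0), (1, 1), (2, 1), (3, 1), (3, 2)])
Fold: move[2]->U => RUURU (positions: [(0, 0), (1, 0), (1, 1), (1, 2), (2, 2), (2, 3)])
Fold: move[3]->L => RUULU (positions: [(0, 0), (1, 0), (1, 1), (1, 2), (0, 2), (0, 3)])

Answer: (0,0) (1,0) (1,1) (1,2) (0,2) (0,3)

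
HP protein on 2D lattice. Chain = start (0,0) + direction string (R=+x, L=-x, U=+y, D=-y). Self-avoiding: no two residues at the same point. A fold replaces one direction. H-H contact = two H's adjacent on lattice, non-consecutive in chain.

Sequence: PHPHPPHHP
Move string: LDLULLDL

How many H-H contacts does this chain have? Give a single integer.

Answer: 0

Derivation:
Positions: [(0, 0), (-1, 0), (-1, -1), (-2, -1), (-2, 0), (-3, 0), (-4, 0), (-4, -1), (-5, -1)]
No H-H contacts found.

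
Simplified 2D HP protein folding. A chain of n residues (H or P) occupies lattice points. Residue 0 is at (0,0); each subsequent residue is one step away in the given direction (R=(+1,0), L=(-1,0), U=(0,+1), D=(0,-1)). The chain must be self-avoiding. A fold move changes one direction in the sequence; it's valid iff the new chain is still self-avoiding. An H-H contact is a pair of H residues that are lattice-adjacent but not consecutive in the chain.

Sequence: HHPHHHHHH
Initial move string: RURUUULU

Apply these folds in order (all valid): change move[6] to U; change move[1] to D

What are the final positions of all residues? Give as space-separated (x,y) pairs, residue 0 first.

Initial moves: RURUUULU
Fold: move[6]->U => RURUUUUU (positions: [(0, 0), (1, 0), (1, 1), (2, 1), (2, 2), (2, 3), (2, 4), (2, 5), (2, 6)])
Fold: move[1]->D => RDRUUUUU (positions: [(0, 0), (1, 0), (1, -1), (2, -1), (2, 0), (2, 1), (2, 2), (2, 3), (2, 4)])

Answer: (0,0) (1,0) (1,-1) (2,-1) (2,0) (2,1) (2,2) (2,3) (2,4)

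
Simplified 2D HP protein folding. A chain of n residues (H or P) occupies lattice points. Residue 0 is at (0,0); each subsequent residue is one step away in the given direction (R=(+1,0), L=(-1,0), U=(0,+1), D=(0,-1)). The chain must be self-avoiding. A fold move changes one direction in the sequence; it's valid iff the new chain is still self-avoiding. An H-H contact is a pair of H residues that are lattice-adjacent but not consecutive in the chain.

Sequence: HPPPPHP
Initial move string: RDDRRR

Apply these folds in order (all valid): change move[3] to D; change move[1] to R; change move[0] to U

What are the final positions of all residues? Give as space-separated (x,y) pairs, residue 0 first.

Answer: (0,0) (0,1) (1,1) (1,0) (1,-1) (2,-1) (3,-1)

Derivation:
Initial moves: RDDRRR
Fold: move[3]->D => RDDDRR (positions: [(0, 0), (1, 0), (1, -1), (1, -2), (1, -3), (2, -3), (3, -3)])
Fold: move[1]->R => RRDDRR (positions: [(0, 0), (1, 0), (2, 0), (2, -1), (2, -2), (3, -2), (4, -2)])
Fold: move[0]->U => URDDRR (positions: [(0, 0), (0, 1), (1, 1), (1, 0), (1, -1), (2, -1), (3, -1)])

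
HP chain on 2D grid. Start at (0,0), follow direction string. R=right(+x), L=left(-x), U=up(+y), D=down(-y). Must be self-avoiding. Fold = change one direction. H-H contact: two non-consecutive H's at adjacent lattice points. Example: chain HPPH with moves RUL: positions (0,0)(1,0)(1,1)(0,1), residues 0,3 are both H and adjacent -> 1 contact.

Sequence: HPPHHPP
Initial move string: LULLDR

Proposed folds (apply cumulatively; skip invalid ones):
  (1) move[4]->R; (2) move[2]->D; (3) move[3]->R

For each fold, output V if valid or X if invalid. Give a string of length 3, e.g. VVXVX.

Answer: XXX

Derivation:
Initial: LULLDR -> [(0, 0), (-1, 0), (-1, 1), (-2, 1), (-3, 1), (-3, 0), (-2, 0)]
Fold 1: move[4]->R => LULLRR INVALID (collision), skipped
Fold 2: move[2]->D => LUDLDR INVALID (collision), skipped
Fold 3: move[3]->R => LULRDR INVALID (collision), skipped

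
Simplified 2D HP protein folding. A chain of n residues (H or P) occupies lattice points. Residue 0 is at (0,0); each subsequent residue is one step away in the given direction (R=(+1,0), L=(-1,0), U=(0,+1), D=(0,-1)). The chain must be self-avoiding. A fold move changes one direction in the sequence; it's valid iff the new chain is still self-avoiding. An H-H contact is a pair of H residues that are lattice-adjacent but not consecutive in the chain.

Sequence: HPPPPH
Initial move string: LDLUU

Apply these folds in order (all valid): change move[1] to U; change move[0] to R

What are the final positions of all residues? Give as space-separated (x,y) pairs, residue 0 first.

Initial moves: LDLUU
Fold: move[1]->U => LULUU (positions: [(0, 0), (-1, 0), (-1, 1), (-2, 1), (-2, 2), (-2, 3)])
Fold: move[0]->R => RULUU (positions: [(0, 0), (1, 0), (1, 1), (0, 1), (0, 2), (0, 3)])

Answer: (0,0) (1,0) (1,1) (0,1) (0,2) (0,3)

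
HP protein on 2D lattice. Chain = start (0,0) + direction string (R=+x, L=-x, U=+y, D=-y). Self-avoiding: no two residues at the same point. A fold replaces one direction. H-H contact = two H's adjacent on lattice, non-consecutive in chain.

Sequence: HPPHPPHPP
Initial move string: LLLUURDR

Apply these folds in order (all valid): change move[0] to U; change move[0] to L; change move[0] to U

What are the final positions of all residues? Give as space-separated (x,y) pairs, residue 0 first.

Initial moves: LLLUURDR
Fold: move[0]->U => ULLUURDR (positions: [(0, 0), (0, 1), (-1, 1), (-2, 1), (-2, 2), (-2, 3), (-1, 3), (-1, 2), (0, 2)])
Fold: move[0]->L => LLLUURDR (positions: [(0, 0), (-1, 0), (-2, 0), (-3, 0), (-3, 1), (-3, 2), (-2, 2), (-2, 1), (-1, 1)])
Fold: move[0]->U => ULLUURDR (positions: [(0, 0), (0, 1), (-1, 1), (-2, 1), (-2, 2), (-2, 3), (-1, 3), (-1, 2), (0, 2)])

Answer: (0,0) (0,1) (-1,1) (-2,1) (-2,2) (-2,3) (-1,3) (-1,2) (0,2)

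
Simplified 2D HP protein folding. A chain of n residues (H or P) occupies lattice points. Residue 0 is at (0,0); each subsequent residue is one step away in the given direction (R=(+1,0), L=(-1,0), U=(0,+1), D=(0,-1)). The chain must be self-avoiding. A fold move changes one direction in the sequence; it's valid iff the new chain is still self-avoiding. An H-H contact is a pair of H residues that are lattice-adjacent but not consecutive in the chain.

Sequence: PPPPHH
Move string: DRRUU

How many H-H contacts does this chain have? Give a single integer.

Answer: 0

Derivation:
Positions: [(0, 0), (0, -1), (1, -1), (2, -1), (2, 0), (2, 1)]
No H-H contacts found.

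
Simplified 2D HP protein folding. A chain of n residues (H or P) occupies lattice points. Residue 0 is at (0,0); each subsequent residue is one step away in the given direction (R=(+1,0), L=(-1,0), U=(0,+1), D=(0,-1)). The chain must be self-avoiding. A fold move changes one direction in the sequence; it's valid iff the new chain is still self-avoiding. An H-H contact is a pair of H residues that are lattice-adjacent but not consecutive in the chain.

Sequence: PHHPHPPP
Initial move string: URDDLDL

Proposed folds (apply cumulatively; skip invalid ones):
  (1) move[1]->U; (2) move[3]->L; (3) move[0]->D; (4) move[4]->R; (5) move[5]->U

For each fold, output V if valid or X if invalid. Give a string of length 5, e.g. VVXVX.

Answer: XXVVX

Derivation:
Initial: URDDLDL -> [(0, 0), (0, 1), (1, 1), (1, 0), (1, -1), (0, -1), (0, -2), (-1, -2)]
Fold 1: move[1]->U => UUDDLDL INVALID (collision), skipped
Fold 2: move[3]->L => URDLLDL INVALID (collision), skipped
Fold 3: move[0]->D => DRDDLDL VALID
Fold 4: move[4]->R => DRDDRDL VALID
Fold 5: move[5]->U => DRDDRUL INVALID (collision), skipped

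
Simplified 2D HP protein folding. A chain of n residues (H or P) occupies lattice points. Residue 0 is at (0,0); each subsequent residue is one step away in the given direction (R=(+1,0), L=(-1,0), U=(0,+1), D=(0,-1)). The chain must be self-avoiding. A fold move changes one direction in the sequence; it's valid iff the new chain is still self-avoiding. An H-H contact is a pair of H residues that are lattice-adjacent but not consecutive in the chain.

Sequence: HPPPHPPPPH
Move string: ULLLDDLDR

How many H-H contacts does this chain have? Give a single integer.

Answer: 0

Derivation:
Positions: [(0, 0), (0, 1), (-1, 1), (-2, 1), (-3, 1), (-3, 0), (-3, -1), (-4, -1), (-4, -2), (-3, -2)]
No H-H contacts found.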